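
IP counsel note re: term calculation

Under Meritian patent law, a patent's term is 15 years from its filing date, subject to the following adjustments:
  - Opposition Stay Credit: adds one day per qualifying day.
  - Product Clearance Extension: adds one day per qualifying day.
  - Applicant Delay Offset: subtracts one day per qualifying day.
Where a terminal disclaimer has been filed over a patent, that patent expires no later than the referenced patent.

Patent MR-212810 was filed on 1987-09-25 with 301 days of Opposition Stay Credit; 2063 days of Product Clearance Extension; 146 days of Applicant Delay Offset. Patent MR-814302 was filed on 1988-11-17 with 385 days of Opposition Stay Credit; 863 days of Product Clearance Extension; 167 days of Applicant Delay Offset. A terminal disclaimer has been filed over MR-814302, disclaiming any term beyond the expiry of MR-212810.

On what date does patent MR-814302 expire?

November 2, 2006

Natural term of MR-814302:
  Base: filing + 15 years → 17 November 2003.
  Opposition Stay Credit: +385 days → 6 December 2004.
  Product Clearance Extension: +863 days → 18 April 2007.
  Applicant Delay Offset: −167 days → 2 November 2006.
Expiry of referenced patent MR-212810:
  Base: filing + 15 years → 25 September 2002.
  Opposition Stay Credit: +301 days → 23 July 2003.
  Product Clearance Extension: +2063 days → 16 March 2009.
  Applicant Delay Offset: −146 days → 21 October 2008.
Terminal disclaimer: MR-814302 expires on the earlier of 2 November 2006 and 21 October 2008.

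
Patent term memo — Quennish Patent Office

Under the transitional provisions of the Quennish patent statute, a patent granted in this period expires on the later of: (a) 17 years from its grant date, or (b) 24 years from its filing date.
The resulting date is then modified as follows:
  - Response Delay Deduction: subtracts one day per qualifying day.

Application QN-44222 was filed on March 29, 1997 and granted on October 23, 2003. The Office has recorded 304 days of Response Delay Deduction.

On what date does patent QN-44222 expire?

(a) grant + 17 years → 23 October 2020.
(b) filing + 24 years → 29 March 2021.
Later of the two: 29 March 2021.
Response Delay Deduction: −304 days → 29 May 2020.

2020-05-29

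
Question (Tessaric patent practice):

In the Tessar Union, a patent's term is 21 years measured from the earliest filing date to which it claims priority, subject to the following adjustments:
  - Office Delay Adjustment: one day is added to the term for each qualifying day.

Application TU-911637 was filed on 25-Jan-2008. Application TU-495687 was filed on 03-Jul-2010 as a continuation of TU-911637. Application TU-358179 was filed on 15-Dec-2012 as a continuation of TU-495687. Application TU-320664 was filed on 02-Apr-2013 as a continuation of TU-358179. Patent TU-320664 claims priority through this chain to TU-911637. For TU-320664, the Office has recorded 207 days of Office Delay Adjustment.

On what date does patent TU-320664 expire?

Earliest priority filing: 25 January 2008.
Base term: 25 January 2008 + 21 years → 25 January 2029.
Office Delay Adjustment: +207 days → 20 August 2029.

2029-08-20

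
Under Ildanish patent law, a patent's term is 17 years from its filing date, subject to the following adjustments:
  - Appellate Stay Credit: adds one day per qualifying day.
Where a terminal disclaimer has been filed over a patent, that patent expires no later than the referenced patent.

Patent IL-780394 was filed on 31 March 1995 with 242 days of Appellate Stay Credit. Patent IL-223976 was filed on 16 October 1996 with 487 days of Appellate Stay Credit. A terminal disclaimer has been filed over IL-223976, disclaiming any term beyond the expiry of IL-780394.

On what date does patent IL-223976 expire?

2012-11-28

Natural term of IL-223976:
  Base: filing + 17 years → 16 October 2013.
  Appellate Stay Credit: +487 days → 15 February 2015.
Expiry of referenced patent IL-780394:
  Base: filing + 17 years → 31 March 2012.
  Appellate Stay Credit: +242 days → 28 November 2012.
Terminal disclaimer: IL-223976 expires on the earlier of 15 February 2015 and 28 November 2012.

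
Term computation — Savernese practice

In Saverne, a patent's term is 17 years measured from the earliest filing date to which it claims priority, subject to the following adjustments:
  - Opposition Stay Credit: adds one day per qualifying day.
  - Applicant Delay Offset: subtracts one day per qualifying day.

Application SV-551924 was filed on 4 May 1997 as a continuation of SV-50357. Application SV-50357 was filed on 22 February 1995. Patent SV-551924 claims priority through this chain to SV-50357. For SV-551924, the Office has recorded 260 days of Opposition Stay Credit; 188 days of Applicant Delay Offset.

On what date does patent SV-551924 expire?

May 4, 2012

Earliest priority filing: 22 February 1995.
Base term: 22 February 1995 + 17 years → 22 February 2012.
Opposition Stay Credit: +260 days → 8 November 2012.
Applicant Delay Offset: −188 days → 4 May 2012.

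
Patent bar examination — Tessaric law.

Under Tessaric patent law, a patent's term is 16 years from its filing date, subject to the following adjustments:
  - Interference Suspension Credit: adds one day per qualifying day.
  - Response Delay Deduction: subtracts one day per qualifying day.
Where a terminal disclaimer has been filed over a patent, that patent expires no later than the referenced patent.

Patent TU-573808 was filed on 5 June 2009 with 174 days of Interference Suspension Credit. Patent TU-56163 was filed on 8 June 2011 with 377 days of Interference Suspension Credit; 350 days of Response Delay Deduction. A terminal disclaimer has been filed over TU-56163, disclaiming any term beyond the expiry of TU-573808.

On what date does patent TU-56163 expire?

November 26, 2025

Natural term of TU-56163:
  Base: filing + 16 years → 8 June 2027.
  Interference Suspension Credit: +377 days → 19 June 2028.
  Response Delay Deduction: −350 days → 5 July 2027.
Expiry of referenced patent TU-573808:
  Base: filing + 16 years → 5 June 2025.
  Interference Suspension Credit: +174 days → 26 November 2025.
Terminal disclaimer: TU-56163 expires on the earlier of 5 July 2027 and 26 November 2025.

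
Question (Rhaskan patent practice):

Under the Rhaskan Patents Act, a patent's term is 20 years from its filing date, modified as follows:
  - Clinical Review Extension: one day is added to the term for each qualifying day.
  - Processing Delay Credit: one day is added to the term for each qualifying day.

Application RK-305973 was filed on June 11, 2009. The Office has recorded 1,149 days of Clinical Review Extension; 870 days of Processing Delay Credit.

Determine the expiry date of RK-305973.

Base term: filing date + 20 years → 11 June 2029.
Clinical Review Extension: +1149 days → 3 August 2032.
Processing Delay Credit: +870 days → 21 December 2034.

2034-12-21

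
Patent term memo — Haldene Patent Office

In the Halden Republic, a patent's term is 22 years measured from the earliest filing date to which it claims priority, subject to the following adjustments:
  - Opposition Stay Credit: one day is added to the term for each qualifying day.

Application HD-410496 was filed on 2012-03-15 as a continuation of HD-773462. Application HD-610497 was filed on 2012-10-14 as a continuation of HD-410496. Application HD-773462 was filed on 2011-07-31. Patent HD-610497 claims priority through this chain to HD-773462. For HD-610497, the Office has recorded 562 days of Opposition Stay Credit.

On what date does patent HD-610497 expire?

Earliest priority filing: 31 July 2011.
Base term: 31 July 2011 + 22 years → 31 July 2033.
Opposition Stay Credit: +562 days → 13 February 2035.

February 13, 2035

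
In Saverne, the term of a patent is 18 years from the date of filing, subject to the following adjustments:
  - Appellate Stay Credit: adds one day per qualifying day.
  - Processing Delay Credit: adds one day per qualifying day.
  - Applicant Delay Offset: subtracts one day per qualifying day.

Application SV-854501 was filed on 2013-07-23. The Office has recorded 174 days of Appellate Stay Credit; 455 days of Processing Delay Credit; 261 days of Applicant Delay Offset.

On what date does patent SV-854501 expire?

July 25, 2032

Base term: filing date + 18 years → 23 July 2031.
Appellate Stay Credit: +174 days → 13 January 2032.
Processing Delay Credit: +455 days → 12 April 2033.
Applicant Delay Offset: −261 days → 25 July 2032.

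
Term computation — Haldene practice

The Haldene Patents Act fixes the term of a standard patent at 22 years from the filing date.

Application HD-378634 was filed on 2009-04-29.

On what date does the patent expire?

2031-04-29

Filing date + 22 years → 29 April 2031.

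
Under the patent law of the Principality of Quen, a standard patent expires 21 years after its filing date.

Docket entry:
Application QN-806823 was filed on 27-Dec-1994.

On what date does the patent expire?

Filing date + 21 years → 27 December 2015.

2015-12-27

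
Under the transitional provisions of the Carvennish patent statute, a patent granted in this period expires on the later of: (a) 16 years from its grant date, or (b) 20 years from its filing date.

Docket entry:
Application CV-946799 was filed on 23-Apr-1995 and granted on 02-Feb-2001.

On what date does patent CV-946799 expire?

(a) grant + 16 years → 2 February 2017.
(b) filing + 20 years → 23 April 2015.
Later of the two: 2 February 2017.

2017-02-02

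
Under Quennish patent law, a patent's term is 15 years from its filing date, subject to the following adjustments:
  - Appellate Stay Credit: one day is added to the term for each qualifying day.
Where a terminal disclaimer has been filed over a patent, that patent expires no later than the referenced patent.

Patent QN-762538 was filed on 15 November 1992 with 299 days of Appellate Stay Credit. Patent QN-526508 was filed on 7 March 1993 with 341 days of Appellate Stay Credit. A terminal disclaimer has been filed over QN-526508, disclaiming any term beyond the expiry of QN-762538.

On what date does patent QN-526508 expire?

September 9, 2008

Natural term of QN-526508:
  Base: filing + 15 years → 7 March 2008.
  Appellate Stay Credit: +341 days → 11 February 2009.
Expiry of referenced patent QN-762538:
  Base: filing + 15 years → 15 November 2007.
  Appellate Stay Credit: +299 days → 9 September 2008.
Terminal disclaimer: QN-526508 expires on the earlier of 11 February 2009 and 9 September 2008.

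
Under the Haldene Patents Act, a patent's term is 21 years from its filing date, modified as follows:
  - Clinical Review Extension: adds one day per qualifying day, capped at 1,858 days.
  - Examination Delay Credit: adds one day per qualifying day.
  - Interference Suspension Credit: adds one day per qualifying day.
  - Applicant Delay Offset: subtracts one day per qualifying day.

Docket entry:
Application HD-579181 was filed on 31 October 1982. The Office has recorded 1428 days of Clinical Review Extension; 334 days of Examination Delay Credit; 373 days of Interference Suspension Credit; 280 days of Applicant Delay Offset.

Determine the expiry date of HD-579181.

Base term: filing date + 21 years → 31 October 2003.
Clinical Review Extension: 1428 days (within the 1858-day cap) → +1428 days → 28 September 2007.
Examination Delay Credit: +334 days → 27 August 2008.
Interference Suspension Credit: +373 days → 4 September 2009.
Applicant Delay Offset: −280 days → 28 November 2008.

November 28, 2008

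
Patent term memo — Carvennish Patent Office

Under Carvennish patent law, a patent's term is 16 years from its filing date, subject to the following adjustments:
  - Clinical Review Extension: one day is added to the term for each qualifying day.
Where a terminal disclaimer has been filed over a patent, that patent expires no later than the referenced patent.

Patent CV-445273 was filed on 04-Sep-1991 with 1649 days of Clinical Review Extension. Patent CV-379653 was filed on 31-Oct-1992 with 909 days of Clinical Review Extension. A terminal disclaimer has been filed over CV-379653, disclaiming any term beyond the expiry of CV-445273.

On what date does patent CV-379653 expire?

2011-04-28

Natural term of CV-379653:
  Base: filing + 16 years → 31 October 2008.
  Clinical Review Extension: +909 days → 28 April 2011.
Expiry of referenced patent CV-445273:
  Base: filing + 16 years → 4 September 2007.
  Clinical Review Extension: +1649 days → 10 March 2012.
Terminal disclaimer: CV-379653 expires on the earlier of 28 April 2011 and 10 March 2012.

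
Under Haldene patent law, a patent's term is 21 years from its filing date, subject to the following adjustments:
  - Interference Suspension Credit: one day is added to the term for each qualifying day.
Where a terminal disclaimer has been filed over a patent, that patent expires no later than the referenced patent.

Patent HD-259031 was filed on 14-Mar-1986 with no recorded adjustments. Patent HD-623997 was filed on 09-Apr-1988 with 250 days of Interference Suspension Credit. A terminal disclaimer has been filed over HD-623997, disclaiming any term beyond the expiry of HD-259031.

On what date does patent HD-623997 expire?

Natural term of HD-623997:
  Base: filing + 21 years → 9 April 2009.
  Interference Suspension Credit: +250 days → 15 December 2009.
Expiry of referenced patent HD-259031:
  Base: filing + 21 years → 14 March 2007.
Terminal disclaimer: HD-623997 expires on the earlier of 15 December 2009 and 14 March 2007.

March 14, 2007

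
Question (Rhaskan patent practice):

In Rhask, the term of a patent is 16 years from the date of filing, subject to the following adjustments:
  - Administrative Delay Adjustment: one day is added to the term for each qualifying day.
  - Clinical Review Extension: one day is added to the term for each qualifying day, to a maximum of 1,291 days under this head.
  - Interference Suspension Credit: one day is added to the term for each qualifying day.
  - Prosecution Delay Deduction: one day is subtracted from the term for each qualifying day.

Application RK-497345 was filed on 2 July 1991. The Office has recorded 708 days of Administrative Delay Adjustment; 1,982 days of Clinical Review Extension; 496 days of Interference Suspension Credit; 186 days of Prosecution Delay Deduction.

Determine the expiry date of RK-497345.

Base term: filing date + 16 years → 2 July 2007.
Administrative Delay Adjustment: +708 days → 9 June 2009.
Clinical Review Extension: 1982 days claimed exceeds the 1291-day cap, so +1291 days → 21 December 2012.
Interference Suspension Credit: +496 days → 1 May 2014.
Prosecution Delay Deduction: −186 days → 27 October 2013.

2013-10-27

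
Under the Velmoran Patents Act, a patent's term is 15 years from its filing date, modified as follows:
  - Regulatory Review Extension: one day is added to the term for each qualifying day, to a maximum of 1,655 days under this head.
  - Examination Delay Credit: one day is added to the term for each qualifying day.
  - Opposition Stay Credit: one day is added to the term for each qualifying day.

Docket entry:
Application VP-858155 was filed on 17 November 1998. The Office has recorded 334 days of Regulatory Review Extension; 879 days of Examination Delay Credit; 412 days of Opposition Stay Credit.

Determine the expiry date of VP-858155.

2018-04-30

Base term: filing date + 15 years → 17 November 2013.
Regulatory Review Extension: 334 days (within the 1655-day cap) → +334 days → 17 October 2014.
Examination Delay Credit: +879 days → 14 March 2017.
Opposition Stay Credit: +412 days → 30 April 2018.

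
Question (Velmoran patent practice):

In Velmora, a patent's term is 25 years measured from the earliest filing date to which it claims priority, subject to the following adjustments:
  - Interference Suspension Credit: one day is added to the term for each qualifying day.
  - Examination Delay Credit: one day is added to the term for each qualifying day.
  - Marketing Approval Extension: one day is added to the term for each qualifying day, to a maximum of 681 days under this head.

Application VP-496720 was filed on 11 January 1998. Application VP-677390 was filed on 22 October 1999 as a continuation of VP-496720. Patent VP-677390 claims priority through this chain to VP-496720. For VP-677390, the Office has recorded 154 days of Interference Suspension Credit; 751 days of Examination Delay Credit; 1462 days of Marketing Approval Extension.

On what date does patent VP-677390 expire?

Earliest priority filing: 11 January 1998.
Base term: 11 January 1998 + 25 years → 11 January 2023.
Interference Suspension Credit: +154 days → 14 June 2023.
Examination Delay Credit: +751 days → 4 July 2025.
Marketing Approval Extension: 1462 days claimed exceeds the 681-day cap, so +681 days → 16 May 2027.

2027-05-16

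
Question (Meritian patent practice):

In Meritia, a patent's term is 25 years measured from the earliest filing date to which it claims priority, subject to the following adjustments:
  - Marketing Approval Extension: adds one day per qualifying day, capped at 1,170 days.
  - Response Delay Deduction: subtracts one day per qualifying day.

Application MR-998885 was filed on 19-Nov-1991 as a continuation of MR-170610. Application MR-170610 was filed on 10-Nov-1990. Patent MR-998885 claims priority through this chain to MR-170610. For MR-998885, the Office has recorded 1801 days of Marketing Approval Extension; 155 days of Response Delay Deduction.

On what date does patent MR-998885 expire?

2018-08-21

Earliest priority filing: 10 November 1990.
Base term: 10 November 1990 + 25 years → 10 November 2015.
Marketing Approval Extension: 1801 days claimed exceeds the 1170-day cap, so +1170 days → 23 January 2019.
Response Delay Deduction: −155 days → 21 August 2018.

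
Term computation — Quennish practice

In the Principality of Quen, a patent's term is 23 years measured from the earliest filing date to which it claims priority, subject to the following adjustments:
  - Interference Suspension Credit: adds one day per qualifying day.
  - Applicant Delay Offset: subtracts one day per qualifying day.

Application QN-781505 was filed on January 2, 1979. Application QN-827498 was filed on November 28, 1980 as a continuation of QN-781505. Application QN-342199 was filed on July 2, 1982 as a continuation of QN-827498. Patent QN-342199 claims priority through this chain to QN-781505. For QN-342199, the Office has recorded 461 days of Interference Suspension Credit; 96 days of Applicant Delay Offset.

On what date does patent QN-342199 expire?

Earliest priority filing: 2 January 1979.
Base term: 2 January 1979 + 23 years → 2 January 2002.
Interference Suspension Credit: +461 days → 8 April 2003.
Applicant Delay Offset: −96 days → 2 January 2003.

January 2, 2003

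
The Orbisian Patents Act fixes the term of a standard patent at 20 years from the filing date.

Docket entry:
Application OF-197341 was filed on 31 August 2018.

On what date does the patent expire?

August 31, 2038

Filing date + 20 years → 31 August 2038.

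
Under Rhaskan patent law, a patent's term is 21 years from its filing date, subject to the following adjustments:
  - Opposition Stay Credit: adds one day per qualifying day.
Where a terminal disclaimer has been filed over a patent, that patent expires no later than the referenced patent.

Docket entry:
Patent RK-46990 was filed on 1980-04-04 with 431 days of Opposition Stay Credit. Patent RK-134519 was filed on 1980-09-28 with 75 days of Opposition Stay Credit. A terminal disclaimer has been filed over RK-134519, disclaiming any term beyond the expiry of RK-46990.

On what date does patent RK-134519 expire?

2001-12-12

Natural term of RK-134519:
  Base: filing + 21 years → 28 September 2001.
  Opposition Stay Credit: +75 days → 12 December 2001.
Expiry of referenced patent RK-46990:
  Base: filing + 21 years → 4 April 2001.
  Opposition Stay Credit: +431 days → 9 June 2002.
Terminal disclaimer: RK-134519 expires on the earlier of 12 December 2001 and 9 June 2002.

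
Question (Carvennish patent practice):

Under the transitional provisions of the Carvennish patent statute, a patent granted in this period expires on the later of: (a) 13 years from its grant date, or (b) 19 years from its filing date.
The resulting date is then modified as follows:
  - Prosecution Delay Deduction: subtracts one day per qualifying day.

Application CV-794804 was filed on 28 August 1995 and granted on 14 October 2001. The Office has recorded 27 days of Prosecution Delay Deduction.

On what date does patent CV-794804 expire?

(a) grant + 13 years → 14 October 2014.
(b) filing + 19 years → 28 August 2014.
Later of the two: 14 October 2014.
Prosecution Delay Deduction: −27 days → 17 September 2014.

September 17, 2014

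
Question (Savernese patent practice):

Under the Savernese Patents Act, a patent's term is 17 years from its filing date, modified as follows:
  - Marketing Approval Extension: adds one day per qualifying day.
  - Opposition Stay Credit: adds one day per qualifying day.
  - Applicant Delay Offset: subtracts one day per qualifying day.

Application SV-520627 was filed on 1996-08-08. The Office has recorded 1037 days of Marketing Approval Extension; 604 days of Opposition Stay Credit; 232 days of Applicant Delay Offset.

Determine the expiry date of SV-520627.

2017-06-17

Base term: filing date + 17 years → 8 August 2013.
Marketing Approval Extension: +1037 days → 10 June 2016.
Opposition Stay Credit: +604 days → 4 February 2018.
Applicant Delay Offset: −232 days → 17 June 2017.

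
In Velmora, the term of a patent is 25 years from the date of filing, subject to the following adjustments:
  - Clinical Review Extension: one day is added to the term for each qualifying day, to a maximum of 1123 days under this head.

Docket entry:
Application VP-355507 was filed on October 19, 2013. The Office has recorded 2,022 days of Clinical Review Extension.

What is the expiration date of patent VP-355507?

Base term: filing date + 25 years → 19 October 2038.
Clinical Review Extension: 2022 days claimed exceeds the 1123-day cap, so +1123 days → 15 November 2041.

November 15, 2041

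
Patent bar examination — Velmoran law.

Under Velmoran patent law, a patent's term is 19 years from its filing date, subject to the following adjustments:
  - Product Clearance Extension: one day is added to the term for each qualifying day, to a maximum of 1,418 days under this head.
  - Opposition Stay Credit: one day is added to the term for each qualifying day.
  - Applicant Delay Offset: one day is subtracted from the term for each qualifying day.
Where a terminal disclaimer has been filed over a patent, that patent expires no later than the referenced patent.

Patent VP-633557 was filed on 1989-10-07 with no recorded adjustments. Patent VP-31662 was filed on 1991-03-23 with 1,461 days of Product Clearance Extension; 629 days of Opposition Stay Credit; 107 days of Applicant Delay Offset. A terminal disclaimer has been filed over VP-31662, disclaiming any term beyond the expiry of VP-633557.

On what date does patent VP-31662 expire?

Natural term of VP-31662:
  Base: filing + 19 years → 23 March 2010.
  Product Clearance Extension: 1461 days claimed exceeds the 1418-day cap, so +1418 days → 8 February 2014.
  Opposition Stay Credit: +629 days → 30 October 2015.
  Applicant Delay Offset: −107 days → 15 July 2015.
Expiry of referenced patent VP-633557:
  Base: filing + 19 years → 7 October 2008.
Terminal disclaimer: VP-31662 expires on the earlier of 15 July 2015 and 7 October 2008.

2008-10-07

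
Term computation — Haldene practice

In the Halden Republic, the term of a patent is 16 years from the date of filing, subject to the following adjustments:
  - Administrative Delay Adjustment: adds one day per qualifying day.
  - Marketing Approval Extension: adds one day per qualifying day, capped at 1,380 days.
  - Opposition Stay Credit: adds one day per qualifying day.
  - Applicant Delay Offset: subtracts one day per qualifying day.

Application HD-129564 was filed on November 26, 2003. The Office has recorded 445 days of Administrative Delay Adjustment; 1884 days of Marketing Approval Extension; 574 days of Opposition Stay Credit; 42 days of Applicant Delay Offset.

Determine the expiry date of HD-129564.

Base term: filing date + 16 years → 26 November 2019.
Administrative Delay Adjustment: +445 days → 13 February 2021.
Marketing Approval Extension: 1884 days claimed exceeds the 1380-day cap, so +1380 days → 24 November 2024.
Opposition Stay Credit: +574 days → 21 June 2026.
Applicant Delay Offset: −42 days → 10 May 2026.

May 10, 2026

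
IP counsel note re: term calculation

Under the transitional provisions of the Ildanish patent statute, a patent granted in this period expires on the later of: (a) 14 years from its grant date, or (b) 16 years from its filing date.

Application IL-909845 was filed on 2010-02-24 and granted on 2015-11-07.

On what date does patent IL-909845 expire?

2029-11-07

(a) grant + 14 years → 7 November 2029.
(b) filing + 16 years → 24 February 2026.
Later of the two: 7 November 2029.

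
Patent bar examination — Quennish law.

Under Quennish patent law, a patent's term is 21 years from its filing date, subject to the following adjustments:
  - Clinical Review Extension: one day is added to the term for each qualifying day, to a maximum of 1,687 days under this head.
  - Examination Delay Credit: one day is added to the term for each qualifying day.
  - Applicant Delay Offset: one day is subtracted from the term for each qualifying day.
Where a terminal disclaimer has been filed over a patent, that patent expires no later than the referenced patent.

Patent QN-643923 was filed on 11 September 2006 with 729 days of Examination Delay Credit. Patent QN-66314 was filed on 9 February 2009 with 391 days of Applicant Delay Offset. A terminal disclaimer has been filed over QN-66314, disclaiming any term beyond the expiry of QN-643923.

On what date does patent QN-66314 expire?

Natural term of QN-66314:
  Base: filing + 21 years → 9 February 2030.
  Applicant Delay Offset: −391 days → 14 January 2029.
Expiry of referenced patent QN-643923:
  Base: filing + 21 years → 11 September 2027.
  Examination Delay Credit: +729 days → 9 September 2029.
Terminal disclaimer: QN-66314 expires on the earlier of 14 January 2029 and 9 September 2029.

2029-01-14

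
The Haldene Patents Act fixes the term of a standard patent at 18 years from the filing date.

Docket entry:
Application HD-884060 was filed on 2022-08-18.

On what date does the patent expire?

August 18, 2040

Filing date + 18 years → 18 August 2040.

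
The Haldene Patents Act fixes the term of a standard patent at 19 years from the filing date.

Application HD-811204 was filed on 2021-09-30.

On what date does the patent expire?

Filing date + 19 years → 30 September 2040.

2040-09-30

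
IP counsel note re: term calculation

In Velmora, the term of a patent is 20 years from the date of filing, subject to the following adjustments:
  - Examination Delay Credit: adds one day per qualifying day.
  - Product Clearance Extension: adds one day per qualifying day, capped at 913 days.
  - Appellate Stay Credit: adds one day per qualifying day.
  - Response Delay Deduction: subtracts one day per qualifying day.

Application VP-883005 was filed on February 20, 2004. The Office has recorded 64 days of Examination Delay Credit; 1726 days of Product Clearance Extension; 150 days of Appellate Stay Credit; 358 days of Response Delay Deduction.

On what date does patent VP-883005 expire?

March 30, 2026

Base term: filing date + 20 years → 20 February 2024.
Examination Delay Credit: +64 days → 24 April 2024.
Product Clearance Extension: 1726 days claimed exceeds the 913-day cap, so +913 days → 24 October 2026.
Appellate Stay Credit: +150 days → 23 March 2027.
Response Delay Deduction: −358 days → 30 March 2026.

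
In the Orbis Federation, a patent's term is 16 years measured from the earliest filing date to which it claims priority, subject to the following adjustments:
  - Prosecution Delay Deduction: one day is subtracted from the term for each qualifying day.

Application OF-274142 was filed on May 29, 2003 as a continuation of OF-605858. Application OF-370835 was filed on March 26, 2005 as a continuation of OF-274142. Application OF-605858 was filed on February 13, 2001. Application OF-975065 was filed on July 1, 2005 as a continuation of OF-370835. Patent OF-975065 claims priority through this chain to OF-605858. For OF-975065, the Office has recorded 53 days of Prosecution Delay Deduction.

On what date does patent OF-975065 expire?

2016-12-22

Earliest priority filing: 13 February 2001.
Base term: 13 February 2001 + 16 years → 13 February 2017.
Prosecution Delay Deduction: −53 days → 22 December 2016.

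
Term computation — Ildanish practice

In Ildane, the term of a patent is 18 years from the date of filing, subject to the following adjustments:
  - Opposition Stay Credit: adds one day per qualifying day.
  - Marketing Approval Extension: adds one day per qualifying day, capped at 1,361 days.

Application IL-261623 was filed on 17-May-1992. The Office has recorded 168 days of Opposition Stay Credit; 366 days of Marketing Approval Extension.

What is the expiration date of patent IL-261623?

Base term: filing date + 18 years → 17 May 2010.
Opposition Stay Credit: +168 days → 1 November 2010.
Marketing Approval Extension: 366 days (within the 1361-day cap) → +366 days → 2 November 2011.

November 2, 2011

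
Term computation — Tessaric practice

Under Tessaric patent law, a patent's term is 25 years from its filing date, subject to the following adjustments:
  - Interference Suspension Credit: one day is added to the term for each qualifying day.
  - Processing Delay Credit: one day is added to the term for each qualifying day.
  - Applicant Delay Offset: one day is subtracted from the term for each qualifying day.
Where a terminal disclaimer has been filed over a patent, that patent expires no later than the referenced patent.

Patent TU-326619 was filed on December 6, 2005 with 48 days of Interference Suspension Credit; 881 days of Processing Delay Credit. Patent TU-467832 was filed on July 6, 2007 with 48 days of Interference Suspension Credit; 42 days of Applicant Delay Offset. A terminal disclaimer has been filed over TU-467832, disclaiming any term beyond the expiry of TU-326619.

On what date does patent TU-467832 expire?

2032-07-12

Natural term of TU-467832:
  Base: filing + 25 years → 6 July 2032.
  Interference Suspension Credit: +48 days → 23 August 2032.
  Applicant Delay Offset: −42 days → 12 July 2032.
Expiry of referenced patent TU-326619:
  Base: filing + 25 years → 6 December 2030.
  Interference Suspension Credit: +48 days → 23 January 2031.
  Processing Delay Credit: +881 days → 22 June 2033.
Terminal disclaimer: TU-467832 expires on the earlier of 12 July 2032 and 22 June 2033.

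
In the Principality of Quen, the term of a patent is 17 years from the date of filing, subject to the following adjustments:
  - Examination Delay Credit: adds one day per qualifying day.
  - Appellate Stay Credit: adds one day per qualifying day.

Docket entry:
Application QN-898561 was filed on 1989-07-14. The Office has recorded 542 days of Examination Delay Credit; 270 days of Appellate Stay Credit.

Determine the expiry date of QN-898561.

October 3, 2008

Base term: filing date + 17 years → 14 July 2006.
Examination Delay Credit: +542 days → 7 January 2008.
Appellate Stay Credit: +270 days → 3 October 2008.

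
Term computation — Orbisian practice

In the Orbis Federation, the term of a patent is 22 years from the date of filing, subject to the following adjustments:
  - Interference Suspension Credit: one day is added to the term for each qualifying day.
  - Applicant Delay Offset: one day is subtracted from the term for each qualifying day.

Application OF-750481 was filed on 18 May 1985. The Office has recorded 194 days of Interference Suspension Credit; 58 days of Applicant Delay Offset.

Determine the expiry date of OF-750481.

Base term: filing date + 22 years → 18 May 2007.
Interference Suspension Credit: +194 days → 28 November 2007.
Applicant Delay Offset: −58 days → 1 October 2007.

October 1, 2007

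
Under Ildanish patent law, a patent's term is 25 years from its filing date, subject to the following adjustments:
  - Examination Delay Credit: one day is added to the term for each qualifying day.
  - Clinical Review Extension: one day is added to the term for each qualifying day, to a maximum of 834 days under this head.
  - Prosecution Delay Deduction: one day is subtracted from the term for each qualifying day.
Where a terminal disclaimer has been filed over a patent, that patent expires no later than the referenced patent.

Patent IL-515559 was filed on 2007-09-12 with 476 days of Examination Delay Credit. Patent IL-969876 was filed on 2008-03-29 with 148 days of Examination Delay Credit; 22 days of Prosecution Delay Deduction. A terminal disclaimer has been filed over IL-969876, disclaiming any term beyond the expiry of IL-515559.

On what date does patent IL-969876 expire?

August 2, 2033

Natural term of IL-969876:
  Base: filing + 25 years → 29 March 2033.
  Examination Delay Credit: +148 days → 24 August 2033.
  Prosecution Delay Deduction: −22 days → 2 August 2033.
Expiry of referenced patent IL-515559:
  Base: filing + 25 years → 12 September 2032.
  Examination Delay Credit: +476 days → 1 January 2034.
Terminal disclaimer: IL-969876 expires on the earlier of 2 August 2033 and 1 January 2034.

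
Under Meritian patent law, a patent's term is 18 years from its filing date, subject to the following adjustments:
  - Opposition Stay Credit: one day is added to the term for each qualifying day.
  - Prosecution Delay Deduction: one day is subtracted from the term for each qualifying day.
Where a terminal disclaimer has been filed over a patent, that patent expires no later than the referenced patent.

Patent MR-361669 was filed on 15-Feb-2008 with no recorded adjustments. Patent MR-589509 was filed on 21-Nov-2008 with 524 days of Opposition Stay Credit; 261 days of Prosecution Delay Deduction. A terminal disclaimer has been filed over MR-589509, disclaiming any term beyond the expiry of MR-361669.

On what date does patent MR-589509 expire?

2026-02-15

Natural term of MR-589509:
  Base: filing + 18 years → 21 November 2026.
  Opposition Stay Credit: +524 days → 28 April 2028.
  Prosecution Delay Deduction: −261 days → 11 August 2027.
Expiry of referenced patent MR-361669:
  Base: filing + 18 years → 15 February 2026.
Terminal disclaimer: MR-589509 expires on the earlier of 11 August 2027 and 15 February 2026.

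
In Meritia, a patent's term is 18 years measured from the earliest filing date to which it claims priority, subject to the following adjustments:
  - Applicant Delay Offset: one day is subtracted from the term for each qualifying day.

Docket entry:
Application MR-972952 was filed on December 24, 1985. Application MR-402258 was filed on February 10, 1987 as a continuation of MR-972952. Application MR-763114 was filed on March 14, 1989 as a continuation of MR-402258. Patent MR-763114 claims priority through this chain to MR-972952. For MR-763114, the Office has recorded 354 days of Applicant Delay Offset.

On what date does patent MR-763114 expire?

Earliest priority filing: 24 December 1985.
Base term: 24 December 1985 + 18 years → 24 December 2003.
Applicant Delay Offset: −354 days → 4 January 2003.

January 4, 2003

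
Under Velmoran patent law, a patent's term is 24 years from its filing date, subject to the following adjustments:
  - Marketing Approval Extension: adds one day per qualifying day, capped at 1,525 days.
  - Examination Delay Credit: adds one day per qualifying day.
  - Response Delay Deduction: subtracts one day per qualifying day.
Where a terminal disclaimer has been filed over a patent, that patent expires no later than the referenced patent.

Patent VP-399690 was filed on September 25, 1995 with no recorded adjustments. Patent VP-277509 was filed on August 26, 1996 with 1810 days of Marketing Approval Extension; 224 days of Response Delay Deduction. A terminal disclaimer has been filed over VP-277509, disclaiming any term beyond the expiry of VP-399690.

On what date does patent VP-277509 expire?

2019-09-25

Natural term of VP-277509:
  Base: filing + 24 years → 26 August 2020.
  Marketing Approval Extension: 1810 days claimed exceeds the 1525-day cap, so +1525 days → 29 October 2024.
  Response Delay Deduction: −224 days → 19 March 2024.
Expiry of referenced patent VP-399690:
  Base: filing + 24 years → 25 September 2019.
Terminal disclaimer: VP-277509 expires on the earlier of 19 March 2024 and 25 September 2019.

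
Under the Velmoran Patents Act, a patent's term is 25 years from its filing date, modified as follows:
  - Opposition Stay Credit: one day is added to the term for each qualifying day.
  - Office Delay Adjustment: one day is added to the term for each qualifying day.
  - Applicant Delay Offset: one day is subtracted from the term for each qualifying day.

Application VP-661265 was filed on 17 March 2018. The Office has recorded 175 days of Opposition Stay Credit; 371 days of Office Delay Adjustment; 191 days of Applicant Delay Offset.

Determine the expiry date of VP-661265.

Base term: filing date + 25 years → 17 March 2043.
Opposition Stay Credit: +175 days → 8 September 2043.
Office Delay Adjustment: +371 days → 13 September 2044.
Applicant Delay Offset: −191 days → 6 March 2044.

2044-03-06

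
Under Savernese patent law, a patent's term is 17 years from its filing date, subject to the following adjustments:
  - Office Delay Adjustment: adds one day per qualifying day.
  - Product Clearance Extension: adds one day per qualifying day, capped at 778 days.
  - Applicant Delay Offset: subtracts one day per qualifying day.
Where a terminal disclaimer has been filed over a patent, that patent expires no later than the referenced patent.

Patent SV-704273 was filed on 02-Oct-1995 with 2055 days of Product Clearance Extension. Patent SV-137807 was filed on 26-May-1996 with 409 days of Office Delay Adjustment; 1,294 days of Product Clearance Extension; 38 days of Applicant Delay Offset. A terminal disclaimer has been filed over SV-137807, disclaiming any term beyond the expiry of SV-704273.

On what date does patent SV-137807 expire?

Natural term of SV-137807:
  Base: filing + 17 years → 26 May 2013.
  Office Delay Adjustment: +409 days → 9 July 2014.
  Product Clearance Extension: 1294 days claimed exceeds the 778-day cap, so +778 days → 25 August 2016.
  Applicant Delay Offset: −38 days → 18 July 2016.
Expiry of referenced patent SV-704273:
  Base: filing + 17 years → 2 October 2012.
  Product Clearance Extension: 2055 days claimed exceeds the 778-day cap, so +778 days → 19 November 2014.
Terminal disclaimer: SV-137807 expires on the earlier of 18 July 2016 and 19 November 2014.

November 19, 2014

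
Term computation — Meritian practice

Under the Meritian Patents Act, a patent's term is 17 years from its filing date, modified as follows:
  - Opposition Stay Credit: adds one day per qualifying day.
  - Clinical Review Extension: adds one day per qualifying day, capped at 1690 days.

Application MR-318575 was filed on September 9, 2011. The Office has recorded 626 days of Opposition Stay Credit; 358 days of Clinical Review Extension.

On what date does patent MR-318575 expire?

2031-05-21

Base term: filing date + 17 years → 9 September 2028.
Opposition Stay Credit: +626 days → 28 May 2030.
Clinical Review Extension: 358 days (within the 1690-day cap) → +358 days → 21 May 2031.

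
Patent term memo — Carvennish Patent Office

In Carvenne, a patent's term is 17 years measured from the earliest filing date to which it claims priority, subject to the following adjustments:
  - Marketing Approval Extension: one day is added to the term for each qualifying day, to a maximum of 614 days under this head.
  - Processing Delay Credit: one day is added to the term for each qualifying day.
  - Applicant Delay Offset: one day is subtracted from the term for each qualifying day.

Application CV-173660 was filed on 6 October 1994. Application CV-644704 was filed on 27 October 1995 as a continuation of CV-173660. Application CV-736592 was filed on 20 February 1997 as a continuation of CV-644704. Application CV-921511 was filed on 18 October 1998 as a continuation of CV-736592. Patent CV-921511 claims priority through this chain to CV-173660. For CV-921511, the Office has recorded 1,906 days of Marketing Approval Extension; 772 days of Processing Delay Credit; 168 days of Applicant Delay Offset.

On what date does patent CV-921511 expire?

2015-02-05

Earliest priority filing: 6 October 1994.
Base term: 6 October 1994 + 17 years → 6 October 2011.
Marketing Approval Extension: 1906 days claimed exceeds the 614-day cap, so +614 days → 11 June 2013.
Processing Delay Credit: +772 days → 23 July 2015.
Applicant Delay Offset: −168 days → 5 February 2015.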